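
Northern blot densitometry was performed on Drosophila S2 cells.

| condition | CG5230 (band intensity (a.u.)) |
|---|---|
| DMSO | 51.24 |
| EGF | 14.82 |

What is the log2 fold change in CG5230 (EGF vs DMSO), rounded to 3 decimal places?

-1.790

Fold change = 14.82 / 51.24 = 0.2892
log2(0.2892) = -1.7897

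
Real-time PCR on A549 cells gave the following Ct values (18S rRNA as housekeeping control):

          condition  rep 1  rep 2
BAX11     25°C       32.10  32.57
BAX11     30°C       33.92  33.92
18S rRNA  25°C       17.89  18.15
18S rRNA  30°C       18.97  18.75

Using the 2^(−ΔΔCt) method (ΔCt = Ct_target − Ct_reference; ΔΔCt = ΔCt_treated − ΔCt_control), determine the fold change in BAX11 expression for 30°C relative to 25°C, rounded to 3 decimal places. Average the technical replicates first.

0.597

Mean Ct: BAX11 25°C 32.335; BAX11 30°C 33.920; 18S rRNA 25°C 18.020; 18S rRNA 30°C 18.860
ΔCt(25°C) = 32.335 − 18.020 = 14.315
ΔCt(30°C) = 33.920 − 18.860 = 15.060
ΔΔCt = 15.060 − 14.315 = 0.745
Fold change = 2^(−0.745) = 0.5967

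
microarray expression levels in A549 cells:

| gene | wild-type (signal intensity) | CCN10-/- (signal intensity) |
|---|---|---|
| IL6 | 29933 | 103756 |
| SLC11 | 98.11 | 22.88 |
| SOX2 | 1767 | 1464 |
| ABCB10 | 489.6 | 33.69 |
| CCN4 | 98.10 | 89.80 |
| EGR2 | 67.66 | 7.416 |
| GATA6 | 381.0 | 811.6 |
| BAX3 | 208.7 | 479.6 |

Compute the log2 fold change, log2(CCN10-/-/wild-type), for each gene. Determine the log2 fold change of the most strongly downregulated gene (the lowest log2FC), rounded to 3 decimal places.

-3.861

log2(103756/29933) = 1.793  (IL6)
log2(22.88/98.11) = -2.100  (SLC11)
log2(1464/1767) = -0.271  (SOX2)
log2(33.69/489.6) = -3.861  (ABCB10)
log2(89.80/98.10) = -0.128  (CCN4)
log2(7.416/67.66) = -3.190  (EGR2)
log2(811.6/381.0) = 1.091  (GATA6)
log2(479.6/208.7) = 1.200  (BAX3)
ABCB10 is most strongly downregulated.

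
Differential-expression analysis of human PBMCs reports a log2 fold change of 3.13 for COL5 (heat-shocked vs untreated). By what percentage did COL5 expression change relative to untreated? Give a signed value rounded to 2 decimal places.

Fold change = 2^(3.13) = 8.7543
Percent change = (FC − 1) × 100% = (8.7543 − 1) × 100 = 775.43%

775.43%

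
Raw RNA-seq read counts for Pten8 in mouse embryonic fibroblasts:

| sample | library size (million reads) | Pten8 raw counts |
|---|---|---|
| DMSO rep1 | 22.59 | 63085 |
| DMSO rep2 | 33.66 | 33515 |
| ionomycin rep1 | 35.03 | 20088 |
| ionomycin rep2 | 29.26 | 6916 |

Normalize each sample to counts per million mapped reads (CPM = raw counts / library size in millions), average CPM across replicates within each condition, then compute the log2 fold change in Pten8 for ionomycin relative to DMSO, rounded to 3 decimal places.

CPM(DMSO rep1) = 63085 / 22.59 = 2792.6073
CPM(DMSO rep2) = 33515 / 33.66 = 995.6922
CPM(ionomycin rep1) = 20088 / 35.03 = 573.4513
CPM(ionomycin rep2) = 6916 / 29.26 = 236.3636
mean CPM(DMSO) = 1894.1498; mean CPM(ionomycin) = 404.9075
Fold change = 404.9075 / 1894.1498 = 0.21377
log2(0.21377) = -2.2259

-2.226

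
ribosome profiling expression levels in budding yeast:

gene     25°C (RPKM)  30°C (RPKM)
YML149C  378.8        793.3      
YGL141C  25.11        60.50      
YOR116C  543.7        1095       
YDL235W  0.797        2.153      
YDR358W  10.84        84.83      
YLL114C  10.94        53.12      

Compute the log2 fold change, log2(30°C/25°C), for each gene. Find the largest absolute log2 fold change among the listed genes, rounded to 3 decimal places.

log2(793.3/378.8) = 1.066  (YML149C)
log2(60.50/25.11) = 1.269  (YGL141C)
log2(1095/543.7) = 1.010  (YOR116C)
log2(2.153/0.797) = 1.434  (YDL235W)
log2(84.83/10.84) = 2.968  (YDR358W)
log2(53.12/10.94) = 2.280  (YLL114C)
The largest magnitude belongs to YDR358W.

2.968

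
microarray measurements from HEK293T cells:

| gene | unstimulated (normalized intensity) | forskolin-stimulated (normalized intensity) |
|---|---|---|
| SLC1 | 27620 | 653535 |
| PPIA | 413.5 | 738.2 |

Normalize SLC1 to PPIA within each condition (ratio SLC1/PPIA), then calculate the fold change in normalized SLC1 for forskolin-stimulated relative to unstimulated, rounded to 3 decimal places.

SLC1/PPIA (unstimulated) = 27620 / 413.5 = 66.796
SLC1/PPIA (forskolin-stimulated) = 653535 / 738.2 = 885.31
Fold change = 885.31 / 66.796 = 13.2540

13.254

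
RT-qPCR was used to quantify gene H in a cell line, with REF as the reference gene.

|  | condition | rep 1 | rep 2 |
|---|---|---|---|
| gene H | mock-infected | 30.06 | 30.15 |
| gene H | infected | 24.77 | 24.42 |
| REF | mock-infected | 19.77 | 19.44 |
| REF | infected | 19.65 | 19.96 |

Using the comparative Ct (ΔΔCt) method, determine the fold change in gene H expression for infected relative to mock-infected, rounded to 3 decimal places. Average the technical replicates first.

52.346

Mean Ct: gene H mock-infected 30.105; gene H infected 24.595; REF mock-infected 19.605; REF infected 19.805
ΔCt(mock-infected) = 30.105 − 19.605 = 10.500
ΔCt(infected) = 24.595 − 19.805 = 4.790
ΔΔCt = 4.790 − 10.500 = -5.710
Fold change = 2^(−(-5.710)) = 2^5.710 = 52.3457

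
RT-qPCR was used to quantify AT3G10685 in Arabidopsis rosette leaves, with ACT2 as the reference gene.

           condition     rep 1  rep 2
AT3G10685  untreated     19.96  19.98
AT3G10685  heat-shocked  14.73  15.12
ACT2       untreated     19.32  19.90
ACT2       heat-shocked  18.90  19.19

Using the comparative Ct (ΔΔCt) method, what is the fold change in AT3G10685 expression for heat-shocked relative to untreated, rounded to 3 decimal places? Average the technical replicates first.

22.316

Mean Ct: AT3G10685 untreated 19.970; AT3G10685 heat-shocked 14.925; ACT2 untreated 19.610; ACT2 heat-shocked 19.045
ΔCt(untreated) = 19.970 − 19.610 = 0.360
ΔCt(heat-shocked) = 14.925 − 19.045 = -4.120
ΔΔCt = -4.120 − 0.360 = -4.480
Fold change = 2^(−(-4.480)) = 2^4.480 = 22.3159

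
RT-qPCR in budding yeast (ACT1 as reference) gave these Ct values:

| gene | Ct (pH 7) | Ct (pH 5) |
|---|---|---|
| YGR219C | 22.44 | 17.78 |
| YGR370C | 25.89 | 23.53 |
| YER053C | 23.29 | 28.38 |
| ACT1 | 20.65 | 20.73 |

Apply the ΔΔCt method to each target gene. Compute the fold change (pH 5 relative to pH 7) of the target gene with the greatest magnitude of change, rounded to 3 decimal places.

YGR219C: ΔΔCt = (17.78−20.73) − (22.44−20.65) = -2.95 − 1.79 = -4.74; fold change = 2^4.74 = 26.723
YGR370C: ΔΔCt = (23.53−20.73) − (25.89−20.65) = 2.80 − 5.24 = -2.44; fold change = 2^2.44 = 5.426
YER053C: ΔΔCt = (28.38−20.73) − (23.29−20.65) = 7.65 − 2.64 = 5.01; fold change = 2^-5.01 = 0.031
YER053C has the largest |ΔΔCt| = 5.01.

0.031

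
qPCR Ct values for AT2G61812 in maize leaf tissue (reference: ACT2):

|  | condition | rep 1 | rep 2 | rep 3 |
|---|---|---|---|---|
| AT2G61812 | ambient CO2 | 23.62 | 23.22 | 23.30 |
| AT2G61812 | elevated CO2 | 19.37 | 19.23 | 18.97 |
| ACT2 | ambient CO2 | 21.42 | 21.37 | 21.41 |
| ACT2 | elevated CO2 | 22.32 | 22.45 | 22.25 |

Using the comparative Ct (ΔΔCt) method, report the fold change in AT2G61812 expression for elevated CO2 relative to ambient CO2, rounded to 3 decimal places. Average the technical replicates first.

Mean Ct: AT2G61812 ambient CO2 23.380; AT2G61812 elevated CO2 19.190; ACT2 ambient CO2 21.400; ACT2 elevated CO2 22.340
ΔCt(ambient CO2) = 23.380 − 21.400 = 1.980
ΔCt(elevated CO2) = 19.190 − 22.340 = -3.150
ΔΔCt = -3.150 − 1.980 = -5.130
Fold change = 2^(−(-5.130)) = 2^5.130 = 35.0174

35.017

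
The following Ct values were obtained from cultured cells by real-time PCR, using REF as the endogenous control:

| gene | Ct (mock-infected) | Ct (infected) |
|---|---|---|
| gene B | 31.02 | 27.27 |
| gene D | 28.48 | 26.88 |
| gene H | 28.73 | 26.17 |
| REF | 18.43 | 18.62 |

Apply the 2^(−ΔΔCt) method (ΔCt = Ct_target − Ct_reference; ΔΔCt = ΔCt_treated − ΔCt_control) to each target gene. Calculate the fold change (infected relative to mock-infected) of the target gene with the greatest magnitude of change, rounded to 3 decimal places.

gene B: ΔΔCt = (27.27−18.62) − (31.02−18.43) = 8.65 − 12.59 = -3.94; fold change = 2^3.94 = 15.348
gene D: ΔΔCt = (26.88−18.62) − (28.48−18.43) = 8.26 − 10.05 = -1.79; fold change = 2^1.79 = 3.458
gene H: ΔΔCt = (26.17−18.62) − (28.73−18.43) = 7.55 − 10.30 = -2.75; fold change = 2^2.75 = 6.727
gene B has the largest |ΔΔCt| = 3.94.

15.348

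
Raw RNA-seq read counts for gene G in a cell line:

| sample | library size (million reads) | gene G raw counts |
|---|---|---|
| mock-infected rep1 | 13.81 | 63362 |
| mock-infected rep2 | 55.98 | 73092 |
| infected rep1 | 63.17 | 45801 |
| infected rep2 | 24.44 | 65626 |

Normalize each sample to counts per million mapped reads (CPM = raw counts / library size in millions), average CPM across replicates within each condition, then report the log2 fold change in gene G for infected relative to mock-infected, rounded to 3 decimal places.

-0.789

CPM(mock-infected rep1) = 63362 / 13.81 = 4588.1245
CPM(mock-infected rep2) = 73092 / 55.98 = 1305.6806
CPM(infected rep1) = 45801 / 63.17 = 725.0435
CPM(infected rep2) = 65626 / 24.44 = 2685.1882
mean CPM(mock-infected) = 2946.9026; mean CPM(infected) = 1705.1159
Fold change = 1705.1159 / 2946.9026 = 0.57861
log2(0.57861) = -0.7893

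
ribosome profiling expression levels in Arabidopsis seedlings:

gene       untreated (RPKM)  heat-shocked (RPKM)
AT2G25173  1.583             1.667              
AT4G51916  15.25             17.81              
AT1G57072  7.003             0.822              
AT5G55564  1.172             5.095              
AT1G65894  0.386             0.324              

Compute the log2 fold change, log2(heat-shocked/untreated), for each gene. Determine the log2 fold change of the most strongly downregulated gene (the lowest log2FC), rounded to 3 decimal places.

-3.091

log2(1.667/1.583) = 0.075  (AT2G25173)
log2(17.81/15.25) = 0.224  (AT4G51916)
log2(0.822/7.003) = -3.091  (AT1G57072)
log2(5.095/1.172) = 2.120  (AT5G55564)
log2(0.324/0.386) = -0.253  (AT1G65894)
AT1G57072 is most strongly downregulated.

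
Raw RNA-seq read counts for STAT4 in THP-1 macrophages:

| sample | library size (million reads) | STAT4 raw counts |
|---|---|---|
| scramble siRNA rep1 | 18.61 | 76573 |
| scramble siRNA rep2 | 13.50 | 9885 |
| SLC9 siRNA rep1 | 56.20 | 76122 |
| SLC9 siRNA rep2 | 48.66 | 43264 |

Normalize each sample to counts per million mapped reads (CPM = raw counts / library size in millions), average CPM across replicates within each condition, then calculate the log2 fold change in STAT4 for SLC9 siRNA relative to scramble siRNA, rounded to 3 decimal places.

-1.111

CPM(scramble siRNA rep1) = 76573 / 18.61 = 4114.6158
CPM(scramble siRNA rep2) = 9885 / 13.50 = 732.2222
CPM(SLC9 siRNA rep1) = 76122 / 56.20 = 1354.4840
CPM(SLC9 siRNA rep2) = 43264 / 48.66 = 889.1081
mean CPM(scramble siRNA) = 2423.4190; mean CPM(SLC9 siRNA) = 1121.7960
Fold change = 1121.7960 / 2423.4190 = 0.46290
log2(0.46290) = -1.1112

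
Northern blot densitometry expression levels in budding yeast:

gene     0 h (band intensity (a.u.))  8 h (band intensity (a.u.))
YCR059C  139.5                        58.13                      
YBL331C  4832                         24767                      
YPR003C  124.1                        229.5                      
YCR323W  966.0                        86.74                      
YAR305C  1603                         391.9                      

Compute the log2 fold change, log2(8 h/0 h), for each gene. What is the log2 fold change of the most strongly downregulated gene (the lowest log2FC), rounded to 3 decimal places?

log2(58.13/139.5) = -1.263  (YCR059C)
log2(24767/4832) = 2.358  (YBL331C)
log2(229.5/124.1) = 0.887  (YPR003C)
log2(86.74/966.0) = -3.477  (YCR323W)
log2(391.9/1603) = -2.032  (YAR305C)
YCR323W is most strongly downregulated.

-3.477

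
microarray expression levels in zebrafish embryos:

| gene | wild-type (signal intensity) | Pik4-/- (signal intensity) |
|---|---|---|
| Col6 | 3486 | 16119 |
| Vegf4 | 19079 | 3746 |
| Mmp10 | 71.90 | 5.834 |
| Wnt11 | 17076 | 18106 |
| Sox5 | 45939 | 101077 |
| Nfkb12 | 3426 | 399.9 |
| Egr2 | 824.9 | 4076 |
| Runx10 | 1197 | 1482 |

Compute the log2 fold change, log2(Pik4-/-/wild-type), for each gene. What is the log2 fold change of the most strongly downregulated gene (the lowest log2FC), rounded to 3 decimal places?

-3.623

log2(16119/3486) = 2.209  (Col6)
log2(3746/19079) = -2.349  (Vegf4)
log2(5.834/71.90) = -3.623  (Mmp10)
log2(18106/17076) = 0.084  (Wnt11)
log2(101077/45939) = 1.138  (Sox5)
log2(399.9/3426) = -3.099  (Nfkb12)
log2(4076/824.9) = 2.305  (Egr2)
log2(1482/1197) = 0.308  (Runx10)
Mmp10 is most strongly downregulated.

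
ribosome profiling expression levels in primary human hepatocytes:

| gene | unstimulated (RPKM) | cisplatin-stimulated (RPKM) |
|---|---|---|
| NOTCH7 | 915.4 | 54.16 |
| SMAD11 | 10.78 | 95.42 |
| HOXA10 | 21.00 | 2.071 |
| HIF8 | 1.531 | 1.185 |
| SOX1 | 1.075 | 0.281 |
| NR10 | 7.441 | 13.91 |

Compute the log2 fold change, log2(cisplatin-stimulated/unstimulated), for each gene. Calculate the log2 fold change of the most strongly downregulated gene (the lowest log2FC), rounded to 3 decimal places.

log2(54.16/915.4) = -4.079  (NOTCH7)
log2(95.42/10.78) = 3.146  (SMAD11)
log2(2.071/21.00) = -3.342  (HOXA10)
log2(1.185/1.531) = -0.370  (HIF8)
log2(0.281/1.075) = -1.936  (SOX1)
log2(13.91/7.441) = 0.903  (NR10)
NOTCH7 is most strongly downregulated.

-4.079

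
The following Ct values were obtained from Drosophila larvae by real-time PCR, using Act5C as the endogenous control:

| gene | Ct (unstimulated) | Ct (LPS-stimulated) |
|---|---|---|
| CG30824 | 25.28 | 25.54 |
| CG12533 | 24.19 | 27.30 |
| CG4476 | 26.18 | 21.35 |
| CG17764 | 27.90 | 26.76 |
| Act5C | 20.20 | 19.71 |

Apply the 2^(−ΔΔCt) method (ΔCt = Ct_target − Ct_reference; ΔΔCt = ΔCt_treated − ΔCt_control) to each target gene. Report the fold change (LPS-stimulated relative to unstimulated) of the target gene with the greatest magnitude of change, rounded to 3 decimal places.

20.252

CG30824: ΔΔCt = (25.54−19.71) − (25.28−20.20) = 5.83 − 5.08 = 0.75; fold change = 2^-0.75 = 0.595
CG12533: ΔΔCt = (27.30−19.71) − (24.19−20.20) = 7.59 − 3.99 = 3.60; fold change = 2^-3.60 = 0.082
CG4476: ΔΔCt = (21.35−19.71) − (26.18−20.20) = 1.64 − 5.98 = -4.34; fold change = 2^4.34 = 20.252
CG17764: ΔΔCt = (26.76−19.71) − (27.90−20.20) = 7.05 − 7.70 = -0.65; fold change = 2^0.65 = 1.569
CG4476 has the largest |ΔΔCt| = 4.34.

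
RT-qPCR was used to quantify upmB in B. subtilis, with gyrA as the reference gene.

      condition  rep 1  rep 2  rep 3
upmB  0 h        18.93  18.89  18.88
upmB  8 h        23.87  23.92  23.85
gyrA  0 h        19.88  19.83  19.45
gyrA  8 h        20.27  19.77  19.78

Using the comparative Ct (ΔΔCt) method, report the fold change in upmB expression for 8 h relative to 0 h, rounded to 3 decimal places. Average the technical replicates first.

Mean Ct: upmB 0 h 18.900; upmB 8 h 23.880; gyrA 0 h 19.720; gyrA 8 h 19.940
ΔCt(0 h) = 18.900 − 19.720 = -0.820
ΔCt(8 h) = 23.880 − 19.940 = 3.940
ΔΔCt = 3.940 − (-0.820) = 4.760
Fold change = 2^(−4.760) = 0.0369

0.037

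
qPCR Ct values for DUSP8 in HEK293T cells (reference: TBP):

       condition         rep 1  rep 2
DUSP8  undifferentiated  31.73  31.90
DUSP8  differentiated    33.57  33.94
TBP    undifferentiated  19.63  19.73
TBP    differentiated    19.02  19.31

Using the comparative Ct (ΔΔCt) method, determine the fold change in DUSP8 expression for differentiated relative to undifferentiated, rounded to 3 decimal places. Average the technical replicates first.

0.182

Mean Ct: DUSP8 undifferentiated 31.815; DUSP8 differentiated 33.755; TBP undifferentiated 19.680; TBP differentiated 19.165
ΔCt(undifferentiated) = 31.815 − 19.680 = 12.135
ΔCt(differentiated) = 33.755 − 19.165 = 14.590
ΔΔCt = 14.590 − 12.135 = 2.455
Fold change = 2^(−2.455) = 0.1824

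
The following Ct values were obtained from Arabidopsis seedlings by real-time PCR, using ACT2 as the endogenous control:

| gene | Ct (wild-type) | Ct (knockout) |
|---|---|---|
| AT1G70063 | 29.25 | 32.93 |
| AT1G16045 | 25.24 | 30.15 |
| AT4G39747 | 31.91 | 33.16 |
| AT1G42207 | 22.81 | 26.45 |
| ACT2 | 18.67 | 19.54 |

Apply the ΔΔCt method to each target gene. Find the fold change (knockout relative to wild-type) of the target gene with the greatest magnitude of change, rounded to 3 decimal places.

0.061

AT1G70063: ΔΔCt = (32.93−19.54) − (29.25−18.67) = 13.39 − 10.58 = 2.81; fold change = 2^-2.81 = 0.143
AT1G16045: ΔΔCt = (30.15−19.54) − (25.24−18.67) = 10.61 − 6.57 = 4.04; fold change = 2^-4.04 = 0.061
AT4G39747: ΔΔCt = (33.16−19.54) − (31.91−18.67) = 13.62 − 13.24 = 0.38; fold change = 2^-0.38 = 0.768
AT1G42207: ΔΔCt = (26.45−19.54) − (22.81−18.67) = 6.91 − 4.14 = 2.77; fold change = 2^-2.77 = 0.147
AT1G16045 has the largest |ΔΔCt| = 4.04.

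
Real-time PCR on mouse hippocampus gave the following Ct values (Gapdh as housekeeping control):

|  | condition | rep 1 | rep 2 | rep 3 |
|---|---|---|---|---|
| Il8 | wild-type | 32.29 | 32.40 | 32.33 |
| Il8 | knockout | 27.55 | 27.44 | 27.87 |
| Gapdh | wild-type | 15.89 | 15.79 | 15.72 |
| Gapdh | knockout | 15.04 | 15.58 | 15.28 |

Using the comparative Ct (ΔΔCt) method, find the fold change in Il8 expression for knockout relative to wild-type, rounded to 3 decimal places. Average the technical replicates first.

Mean Ct: Il8 wild-type 32.340; Il8 knockout 27.620; Gapdh wild-type 15.800; Gapdh knockout 15.300
ΔCt(wild-type) = 32.340 − 15.800 = 16.540
ΔCt(knockout) = 27.620 − 15.300 = 12.320
ΔΔCt = 12.320 − 16.540 = -4.220
Fold change = 2^(−(-4.220)) = 2^4.220 = 18.6357

18.636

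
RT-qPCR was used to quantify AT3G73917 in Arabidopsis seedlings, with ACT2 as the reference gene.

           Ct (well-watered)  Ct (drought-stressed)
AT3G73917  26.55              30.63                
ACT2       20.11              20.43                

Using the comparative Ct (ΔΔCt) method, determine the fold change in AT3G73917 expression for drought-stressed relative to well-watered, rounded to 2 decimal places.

0.07

ΔCt(well-watered) = 26.550 − 20.110 = 6.440
ΔCt(drought-stressed) = 30.630 − 20.430 = 10.200
ΔΔCt = 10.200 − 6.440 = 3.760
Fold change = 2^(−3.760) = 0.074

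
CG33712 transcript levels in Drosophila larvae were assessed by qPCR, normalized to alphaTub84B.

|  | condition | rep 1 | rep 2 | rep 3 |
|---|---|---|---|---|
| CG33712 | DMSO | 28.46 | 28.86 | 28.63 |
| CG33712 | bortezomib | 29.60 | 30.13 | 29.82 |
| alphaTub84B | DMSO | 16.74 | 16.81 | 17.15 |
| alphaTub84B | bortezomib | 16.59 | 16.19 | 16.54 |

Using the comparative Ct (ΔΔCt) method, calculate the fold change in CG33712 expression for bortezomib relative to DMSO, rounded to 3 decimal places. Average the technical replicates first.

0.316

Mean Ct: CG33712 DMSO 28.650; CG33712 bortezomib 29.850; alphaTub84B DMSO 16.900; alphaTub84B bortezomib 16.440
ΔCt(DMSO) = 28.650 − 16.900 = 11.750
ΔCt(bortezomib) = 29.850 − 16.440 = 13.410
ΔΔCt = 13.410 − 11.750 = 1.660
Fold change = 2^(−1.660) = 0.3164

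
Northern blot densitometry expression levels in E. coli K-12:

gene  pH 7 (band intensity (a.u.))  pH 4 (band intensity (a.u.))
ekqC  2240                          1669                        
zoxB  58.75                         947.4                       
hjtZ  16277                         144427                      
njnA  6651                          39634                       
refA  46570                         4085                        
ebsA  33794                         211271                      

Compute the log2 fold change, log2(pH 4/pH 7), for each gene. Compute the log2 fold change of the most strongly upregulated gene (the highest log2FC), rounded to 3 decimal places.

4.011

log2(1669/2240) = -0.425  (ekqC)
log2(947.4/58.75) = 4.011  (zoxB)
log2(144427/16277) = 3.149  (hjtZ)
log2(39634/6651) = 2.575  (njnA)
log2(4085/46570) = -3.511  (refA)
log2(211271/33794) = 2.644  (ebsA)
zoxB is most strongly upregulated.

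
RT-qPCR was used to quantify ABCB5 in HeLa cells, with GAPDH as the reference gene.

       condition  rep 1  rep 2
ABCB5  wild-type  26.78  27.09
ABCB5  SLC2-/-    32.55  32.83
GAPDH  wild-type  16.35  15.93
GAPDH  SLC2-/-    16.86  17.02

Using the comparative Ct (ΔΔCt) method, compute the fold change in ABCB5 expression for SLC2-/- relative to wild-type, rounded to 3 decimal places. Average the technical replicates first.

0.032

Mean Ct: ABCB5 wild-type 26.935; ABCB5 SLC2-/- 32.690; GAPDH wild-type 16.140; GAPDH SLC2-/- 16.940
ΔCt(wild-type) = 26.935 − 16.140 = 10.795
ΔCt(SLC2-/-) = 32.690 − 16.940 = 15.750
ΔΔCt = 15.750 − 10.795 = 4.955
Fold change = 2^(−4.955) = 0.0322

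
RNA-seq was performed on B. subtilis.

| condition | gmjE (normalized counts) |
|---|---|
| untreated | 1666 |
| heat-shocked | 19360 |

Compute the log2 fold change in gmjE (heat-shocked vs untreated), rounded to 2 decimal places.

3.54

Fold change = 19360 / 1666 = 11.6206
log2(11.6206) = 3.539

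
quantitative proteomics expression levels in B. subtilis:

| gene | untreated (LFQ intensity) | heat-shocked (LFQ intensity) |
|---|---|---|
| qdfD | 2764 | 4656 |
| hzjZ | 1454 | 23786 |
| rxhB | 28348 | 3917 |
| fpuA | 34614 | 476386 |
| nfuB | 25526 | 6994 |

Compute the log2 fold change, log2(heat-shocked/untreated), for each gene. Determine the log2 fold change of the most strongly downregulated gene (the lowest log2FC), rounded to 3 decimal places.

log2(4656/2764) = 0.752  (qdfD)
log2(23786/1454) = 4.032  (hzjZ)
log2(3917/28348) = -2.855  (rxhB)
log2(476386/34614) = 3.783  (fpuA)
log2(6994/25526) = -1.868  (nfuB)
rxhB is most strongly downregulated.

-2.855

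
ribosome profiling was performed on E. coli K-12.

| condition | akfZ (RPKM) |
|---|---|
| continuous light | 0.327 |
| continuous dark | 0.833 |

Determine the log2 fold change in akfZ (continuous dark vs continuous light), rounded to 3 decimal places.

1.349

Fold change = 0.833 / 0.327 = 2.5474
log2(2.5474) = 1.3490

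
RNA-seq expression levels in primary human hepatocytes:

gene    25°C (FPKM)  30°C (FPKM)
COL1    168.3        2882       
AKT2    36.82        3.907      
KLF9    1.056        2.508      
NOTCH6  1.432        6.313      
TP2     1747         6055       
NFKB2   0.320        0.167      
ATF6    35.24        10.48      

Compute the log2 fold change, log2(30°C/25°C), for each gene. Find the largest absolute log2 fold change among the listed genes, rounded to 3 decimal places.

4.098

log2(2882/168.3) = 4.098  (COL1)
log2(3.907/36.82) = -3.236  (AKT2)
log2(2.508/1.056) = 1.248  (KLF9)
log2(6.313/1.432) = 2.140  (NOTCH6)
log2(6055/1747) = 1.793  (TP2)
log2(0.167/0.320) = -0.938  (NFKB2)
log2(10.48/35.24) = -1.750  (ATF6)
The largest magnitude belongs to COL1.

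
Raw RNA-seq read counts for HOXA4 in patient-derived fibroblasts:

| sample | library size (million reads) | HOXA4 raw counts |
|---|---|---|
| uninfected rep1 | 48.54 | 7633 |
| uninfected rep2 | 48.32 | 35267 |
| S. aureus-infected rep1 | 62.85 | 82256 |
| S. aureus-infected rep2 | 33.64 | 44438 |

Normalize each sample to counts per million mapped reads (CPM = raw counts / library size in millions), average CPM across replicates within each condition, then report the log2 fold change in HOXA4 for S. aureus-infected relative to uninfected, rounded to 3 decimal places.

CPM(uninfected rep1) = 7633 / 48.54 = 157.2518
CPM(uninfected rep2) = 35267 / 48.32 = 729.8634
CPM(S. aureus-infected rep1) = 82256 / 62.85 = 1308.7669
CPM(S. aureus-infected rep2) = 44438 / 33.64 = 1320.9869
mean CPM(uninfected) = 443.5576; mean CPM(S. aureus-infected) = 1314.8769
Fold change = 1314.8769 / 443.5576 = 2.96439
log2(2.96439) = 1.5677

1.568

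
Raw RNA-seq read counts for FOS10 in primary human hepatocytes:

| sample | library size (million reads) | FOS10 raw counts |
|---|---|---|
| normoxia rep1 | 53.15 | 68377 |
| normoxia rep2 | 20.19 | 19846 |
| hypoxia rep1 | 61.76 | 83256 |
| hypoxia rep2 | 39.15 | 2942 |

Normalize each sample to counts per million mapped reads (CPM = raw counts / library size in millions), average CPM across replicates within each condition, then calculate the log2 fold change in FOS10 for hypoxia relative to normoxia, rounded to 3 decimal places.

-0.673

CPM(normoxia rep1) = 68377 / 53.15 = 1286.4911
CPM(normoxia rep2) = 19846 / 20.19 = 982.9619
CPM(hypoxia rep1) = 83256 / 61.76 = 1348.0570
CPM(hypoxia rep2) = 2942 / 39.15 = 75.1469
mean CPM(normoxia) = 1134.7265; mean CPM(hypoxia) = 711.6019
Fold change = 711.6019 / 1134.7265 = 0.62711
log2(0.62711) = -0.6732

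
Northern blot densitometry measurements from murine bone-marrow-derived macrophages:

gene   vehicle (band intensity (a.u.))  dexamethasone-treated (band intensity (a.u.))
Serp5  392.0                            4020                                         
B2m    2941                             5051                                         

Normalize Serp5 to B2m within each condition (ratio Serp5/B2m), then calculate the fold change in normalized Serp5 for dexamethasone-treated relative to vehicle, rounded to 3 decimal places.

5.971

Serp5/B2m (vehicle) = 392.0 / 2941 = 0.13329
Serp5/B2m (dexamethasone-treated) = 4020 / 5051 = 0.79588
Fold change = 0.79588 / 0.13329 = 5.9711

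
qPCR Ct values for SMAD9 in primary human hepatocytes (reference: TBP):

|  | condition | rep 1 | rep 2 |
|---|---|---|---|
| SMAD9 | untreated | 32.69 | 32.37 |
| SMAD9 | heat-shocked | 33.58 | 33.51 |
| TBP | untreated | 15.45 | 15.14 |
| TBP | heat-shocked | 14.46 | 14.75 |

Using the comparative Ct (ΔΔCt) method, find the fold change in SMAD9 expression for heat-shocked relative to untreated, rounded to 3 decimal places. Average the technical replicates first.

0.307

Mean Ct: SMAD9 untreated 32.530; SMAD9 heat-shocked 33.545; TBP untreated 15.295; TBP heat-shocked 14.605
ΔCt(untreated) = 32.530 − 15.295 = 17.235
ΔCt(heat-shocked) = 33.545 − 14.605 = 18.940
ΔΔCt = 18.940 − 17.235 = 1.705
Fold change = 2^(−1.705) = 0.3067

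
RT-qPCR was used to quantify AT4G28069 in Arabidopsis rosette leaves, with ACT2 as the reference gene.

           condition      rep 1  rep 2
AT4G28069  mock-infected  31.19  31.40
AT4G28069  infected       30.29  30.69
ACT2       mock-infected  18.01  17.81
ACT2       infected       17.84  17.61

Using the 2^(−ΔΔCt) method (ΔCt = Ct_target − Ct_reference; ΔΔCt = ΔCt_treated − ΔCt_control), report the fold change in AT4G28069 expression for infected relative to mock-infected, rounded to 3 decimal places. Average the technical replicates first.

1.537

Mean Ct: AT4G28069 mock-infected 31.295; AT4G28069 infected 30.490; ACT2 mock-infected 17.910; ACT2 infected 17.725
ΔCt(mock-infected) = 31.295 − 17.910 = 13.385
ΔCt(infected) = 30.490 − 17.725 = 12.765
ΔΔCt = 12.765 − 13.385 = -0.620
Fold change = 2^(−(-0.620)) = 2^0.620 = 1.5369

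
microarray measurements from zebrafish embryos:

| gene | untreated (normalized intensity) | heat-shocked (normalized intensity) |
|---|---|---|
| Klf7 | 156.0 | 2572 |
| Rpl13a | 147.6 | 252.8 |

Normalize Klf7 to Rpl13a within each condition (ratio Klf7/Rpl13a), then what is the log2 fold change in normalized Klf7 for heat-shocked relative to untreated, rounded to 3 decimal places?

Klf7/Rpl13a (untreated) = 156.0 / 147.6 = 1.0569
Klf7/Rpl13a (heat-shocked) = 2572 / 252.8 = 10.174
Fold change = 10.174 / 1.0569 = 9.6262
log2(9.6262) = 3.2670

3.267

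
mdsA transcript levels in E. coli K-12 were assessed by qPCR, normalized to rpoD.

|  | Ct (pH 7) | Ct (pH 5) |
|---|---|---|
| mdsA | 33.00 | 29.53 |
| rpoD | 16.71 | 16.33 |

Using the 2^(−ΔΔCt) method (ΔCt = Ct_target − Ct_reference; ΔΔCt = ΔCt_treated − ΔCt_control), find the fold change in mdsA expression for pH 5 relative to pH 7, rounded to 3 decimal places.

ΔCt(pH 7) = 33.000 − 16.710 = 16.290
ΔCt(pH 5) = 29.530 − 16.330 = 13.200
ΔΔCt = 13.200 − 16.290 = -3.090
Fold change = 2^(−(-3.090)) = 2^3.090 = 8.5150

8.515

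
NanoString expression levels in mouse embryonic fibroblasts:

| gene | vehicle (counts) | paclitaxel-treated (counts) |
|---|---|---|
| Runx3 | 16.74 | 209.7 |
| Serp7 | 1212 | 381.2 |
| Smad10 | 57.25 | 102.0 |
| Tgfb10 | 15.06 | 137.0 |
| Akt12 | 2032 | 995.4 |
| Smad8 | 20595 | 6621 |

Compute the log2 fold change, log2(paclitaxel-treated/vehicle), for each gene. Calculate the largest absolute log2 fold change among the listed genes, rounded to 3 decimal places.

log2(209.7/16.74) = 3.647  (Runx3)
log2(381.2/1212) = -1.669  (Serp7)
log2(102.0/57.25) = 0.833  (Smad10)
log2(137.0/15.06) = 3.185  (Tgfb10)
log2(995.4/2032) = -1.030  (Akt12)
log2(6621/20595) = -1.637  (Smad8)
The largest magnitude belongs to Runx3.

3.647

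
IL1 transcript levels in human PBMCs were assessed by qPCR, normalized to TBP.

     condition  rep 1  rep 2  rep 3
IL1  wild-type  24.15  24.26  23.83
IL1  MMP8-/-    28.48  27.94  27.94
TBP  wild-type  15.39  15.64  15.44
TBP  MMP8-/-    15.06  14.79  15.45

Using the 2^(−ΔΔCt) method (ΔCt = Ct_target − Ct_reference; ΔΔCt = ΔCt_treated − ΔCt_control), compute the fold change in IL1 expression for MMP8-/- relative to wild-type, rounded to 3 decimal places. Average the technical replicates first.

0.046

Mean Ct: IL1 wild-type 24.080; IL1 MMP8-/- 28.120; TBP wild-type 15.490; TBP MMP8-/- 15.100
ΔCt(wild-type) = 24.080 − 15.490 = 8.590
ΔCt(MMP8-/-) = 28.120 − 15.100 = 13.020
ΔΔCt = 13.020 − 8.590 = 4.430
Fold change = 2^(−4.430) = 0.0464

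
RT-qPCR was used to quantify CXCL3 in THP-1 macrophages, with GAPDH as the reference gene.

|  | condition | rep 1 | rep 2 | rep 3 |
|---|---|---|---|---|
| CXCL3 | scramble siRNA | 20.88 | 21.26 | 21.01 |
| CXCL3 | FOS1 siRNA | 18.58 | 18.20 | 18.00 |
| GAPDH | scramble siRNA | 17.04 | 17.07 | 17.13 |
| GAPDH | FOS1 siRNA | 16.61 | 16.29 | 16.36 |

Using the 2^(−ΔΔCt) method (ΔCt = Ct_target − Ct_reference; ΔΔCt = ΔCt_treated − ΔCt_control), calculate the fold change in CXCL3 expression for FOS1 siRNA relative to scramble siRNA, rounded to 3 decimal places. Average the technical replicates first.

4.377

Mean Ct: CXCL3 scramble siRNA 21.050; CXCL3 FOS1 siRNA 18.260; GAPDH scramble siRNA 17.080; GAPDH FOS1 siRNA 16.420
ΔCt(scramble siRNA) = 21.050 − 17.080 = 3.970
ΔCt(FOS1 siRNA) = 18.260 − 16.420 = 1.840
ΔΔCt = 1.840 − 3.970 = -2.130
Fold change = 2^(−(-2.130)) = 2^2.130 = 4.3772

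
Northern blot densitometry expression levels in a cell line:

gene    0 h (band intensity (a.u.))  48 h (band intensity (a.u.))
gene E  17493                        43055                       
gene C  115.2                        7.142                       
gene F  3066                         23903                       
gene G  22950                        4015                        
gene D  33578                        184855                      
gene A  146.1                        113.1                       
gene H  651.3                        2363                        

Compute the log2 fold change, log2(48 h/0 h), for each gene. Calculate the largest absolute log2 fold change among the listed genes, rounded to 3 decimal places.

4.012

log2(43055/17493) = 1.299  (gene E)
log2(7.142/115.2) = -4.012  (gene C)
log2(23903/3066) = 2.963  (gene F)
log2(4015/22950) = -2.515  (gene G)
log2(184855/33578) = 2.461  (gene D)
log2(113.1/146.1) = -0.369  (gene A)
log2(2363/651.3) = 1.859  (gene H)
The largest magnitude belongs to gene C.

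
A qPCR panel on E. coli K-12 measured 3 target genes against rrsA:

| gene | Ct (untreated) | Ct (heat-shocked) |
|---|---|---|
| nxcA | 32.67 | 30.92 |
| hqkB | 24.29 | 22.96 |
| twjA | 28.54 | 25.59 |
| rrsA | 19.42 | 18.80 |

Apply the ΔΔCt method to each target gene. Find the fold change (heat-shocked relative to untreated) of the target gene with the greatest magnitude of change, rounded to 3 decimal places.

nxcA: ΔΔCt = (30.92−18.80) − (32.67−19.42) = 12.12 − 13.25 = -1.13; fold change = 2^1.13 = 2.189
hqkB: ΔΔCt = (22.96−18.80) − (24.29−19.42) = 4.16 − 4.87 = -0.71; fold change = 2^0.71 = 1.636
twjA: ΔΔCt = (25.59−18.80) − (28.54−19.42) = 6.79 − 9.12 = -2.33; fold change = 2^2.33 = 5.028
twjA has the largest |ΔΔCt| = 2.33.

5.028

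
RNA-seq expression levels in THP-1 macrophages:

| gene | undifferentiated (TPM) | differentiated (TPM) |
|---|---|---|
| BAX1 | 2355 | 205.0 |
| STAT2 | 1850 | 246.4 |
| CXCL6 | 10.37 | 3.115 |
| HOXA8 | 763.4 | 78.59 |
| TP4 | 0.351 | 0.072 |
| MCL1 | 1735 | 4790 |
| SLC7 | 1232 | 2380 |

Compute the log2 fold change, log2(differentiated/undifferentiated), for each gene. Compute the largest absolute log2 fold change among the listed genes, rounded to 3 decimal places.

3.522

log2(205.0/2355) = -3.522  (BAX1)
log2(246.4/1850) = -2.908  (STAT2)
log2(3.115/10.37) = -1.735  (CXCL6)
log2(78.59/763.4) = -3.280  (HOXA8)
log2(0.072/0.351) = -2.285  (TP4)
log2(4790/1735) = 1.465  (MCL1)
log2(2380/1232) = 0.950  (SLC7)
The largest magnitude belongs to BAX1.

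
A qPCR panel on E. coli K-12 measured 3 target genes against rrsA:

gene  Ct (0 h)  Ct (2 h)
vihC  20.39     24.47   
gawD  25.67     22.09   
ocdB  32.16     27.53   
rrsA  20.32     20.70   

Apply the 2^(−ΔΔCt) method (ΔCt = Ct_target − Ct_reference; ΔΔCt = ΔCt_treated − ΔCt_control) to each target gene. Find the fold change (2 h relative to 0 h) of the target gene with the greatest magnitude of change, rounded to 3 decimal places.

32.223

vihC: ΔΔCt = (24.47−20.70) − (20.39−20.32) = 3.77 − 0.07 = 3.70; fold change = 2^-3.70 = 0.077
gawD: ΔΔCt = (22.09−20.70) − (25.67−20.32) = 1.39 − 5.35 = -3.96; fold change = 2^3.96 = 15.562
ocdB: ΔΔCt = (27.53−20.70) − (32.16−20.32) = 6.83 − 11.84 = -5.01; fold change = 2^5.01 = 32.223
ocdB has the largest |ΔΔCt| = 5.01.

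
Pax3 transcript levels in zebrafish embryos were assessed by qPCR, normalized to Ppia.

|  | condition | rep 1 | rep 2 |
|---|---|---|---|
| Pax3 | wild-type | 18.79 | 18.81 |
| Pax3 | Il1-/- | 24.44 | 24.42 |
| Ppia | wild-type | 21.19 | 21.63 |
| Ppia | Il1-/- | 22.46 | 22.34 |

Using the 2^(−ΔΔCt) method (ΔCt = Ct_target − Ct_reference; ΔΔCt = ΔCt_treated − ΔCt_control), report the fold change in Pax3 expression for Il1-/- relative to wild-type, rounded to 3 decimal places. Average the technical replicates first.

Mean Ct: Pax3 wild-type 18.800; Pax3 Il1-/- 24.430; Ppia wild-type 21.410; Ppia Il1-/- 22.400
ΔCt(wild-type) = 18.800 − 21.410 = -2.610
ΔCt(Il1-/-) = 24.430 − 22.400 = 2.030
ΔΔCt = 2.030 − (-2.610) = 4.640
Fold change = 2^(−4.640) = 0.0401

0.040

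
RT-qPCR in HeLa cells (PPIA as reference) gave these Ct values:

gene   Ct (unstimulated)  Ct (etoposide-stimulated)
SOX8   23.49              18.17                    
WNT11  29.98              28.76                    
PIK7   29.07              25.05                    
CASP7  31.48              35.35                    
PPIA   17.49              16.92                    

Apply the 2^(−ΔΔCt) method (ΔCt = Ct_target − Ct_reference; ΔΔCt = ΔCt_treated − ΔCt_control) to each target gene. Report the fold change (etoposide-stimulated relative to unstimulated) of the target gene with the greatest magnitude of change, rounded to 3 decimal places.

26.909

SOX8: ΔΔCt = (18.17−16.92) − (23.49−17.49) = 1.25 − 6.00 = -4.75; fold change = 2^4.75 = 26.909
WNT11: ΔΔCt = (28.76−16.92) − (29.98−17.49) = 11.84 − 12.49 = -0.65; fold change = 2^0.65 = 1.569
PIK7: ΔΔCt = (25.05−16.92) − (29.07−17.49) = 8.13 − 11.58 = -3.45; fold change = 2^3.45 = 10.928
CASP7: ΔΔCt = (35.35−16.92) − (31.48−17.49) = 18.43 − 13.99 = 4.44; fold change = 2^-4.44 = 0.046
SOX8 has the largest |ΔΔCt| = 4.75.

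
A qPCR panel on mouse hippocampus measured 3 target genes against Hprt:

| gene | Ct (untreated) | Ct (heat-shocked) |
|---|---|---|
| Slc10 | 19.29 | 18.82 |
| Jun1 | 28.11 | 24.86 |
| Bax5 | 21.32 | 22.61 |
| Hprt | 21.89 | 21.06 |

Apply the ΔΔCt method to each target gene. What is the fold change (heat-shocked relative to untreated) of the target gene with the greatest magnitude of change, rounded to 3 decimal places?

Slc10: ΔΔCt = (18.82−21.06) − (19.29−21.89) = -2.24 − (-2.60) = 0.36; fold change = 2^-0.36 = 0.779
Jun1: ΔΔCt = (24.86−21.06) − (28.11−21.89) = 3.80 − 6.22 = -2.42; fold change = 2^2.42 = 5.352
Bax5: ΔΔCt = (22.61−21.06) − (21.32−21.89) = 1.55 − (-0.57) = 2.12; fold change = 2^-2.12 = 0.230
Jun1 has the largest |ΔΔCt| = 2.42.

5.352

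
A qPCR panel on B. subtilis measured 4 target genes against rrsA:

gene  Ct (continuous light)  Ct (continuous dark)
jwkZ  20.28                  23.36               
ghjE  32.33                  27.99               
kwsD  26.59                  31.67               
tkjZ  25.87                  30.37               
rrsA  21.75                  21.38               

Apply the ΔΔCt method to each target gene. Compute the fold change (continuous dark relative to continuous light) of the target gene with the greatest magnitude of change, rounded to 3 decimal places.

0.023

jwkZ: ΔΔCt = (23.36−21.38) − (20.28−21.75) = 1.98 − (-1.47) = 3.45; fold change = 2^-3.45 = 0.092
ghjE: ΔΔCt = (27.99−21.38) − (32.33−21.75) = 6.61 − 10.58 = -3.97; fold change = 2^3.97 = 15.671
kwsD: ΔΔCt = (31.67−21.38) − (26.59−21.75) = 10.29 − 4.84 = 5.45; fold change = 2^-5.45 = 0.023
tkjZ: ΔΔCt = (30.37−21.38) − (25.87−21.75) = 8.99 − 4.12 = 4.87; fold change = 2^-4.87 = 0.034
kwsD has the largest |ΔΔCt| = 5.45.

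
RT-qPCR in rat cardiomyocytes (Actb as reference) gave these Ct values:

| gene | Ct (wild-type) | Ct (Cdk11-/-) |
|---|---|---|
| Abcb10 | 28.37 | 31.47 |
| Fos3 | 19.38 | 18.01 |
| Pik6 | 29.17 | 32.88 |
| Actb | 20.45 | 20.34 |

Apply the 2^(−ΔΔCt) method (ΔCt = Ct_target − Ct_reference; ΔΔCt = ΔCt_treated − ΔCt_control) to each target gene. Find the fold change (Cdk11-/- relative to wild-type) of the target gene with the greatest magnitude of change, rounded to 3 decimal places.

0.071

Abcb10: ΔΔCt = (31.47−20.34) − (28.37−20.45) = 11.13 − 7.92 = 3.21; fold change = 2^-3.21 = 0.108
Fos3: ΔΔCt = (18.01−20.34) − (19.38−20.45) = -2.33 − (-1.07) = -1.26; fold change = 2^1.26 = 2.395
Pik6: ΔΔCt = (32.88−20.34) − (29.17−20.45) = 12.54 − 8.72 = 3.82; fold change = 2^-3.82 = 0.071
Pik6 has the largest |ΔΔCt| = 3.82.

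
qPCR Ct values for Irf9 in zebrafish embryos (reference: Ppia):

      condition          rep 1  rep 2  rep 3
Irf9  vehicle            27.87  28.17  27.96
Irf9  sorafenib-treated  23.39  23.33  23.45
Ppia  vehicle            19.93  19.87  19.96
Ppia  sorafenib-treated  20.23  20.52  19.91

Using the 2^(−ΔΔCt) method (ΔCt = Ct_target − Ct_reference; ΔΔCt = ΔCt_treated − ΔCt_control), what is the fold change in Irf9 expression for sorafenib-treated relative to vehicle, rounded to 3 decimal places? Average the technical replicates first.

Mean Ct: Irf9 vehicle 28.000; Irf9 sorafenib-treated 23.390; Ppia vehicle 19.920; Ppia sorafenib-treated 20.220
ΔCt(vehicle) = 28.000 − 19.920 = 8.080
ΔCt(sorafenib-treated) = 23.390 − 20.220 = 3.170
ΔΔCt = 3.170 − 8.080 = -4.910
Fold change = 2^(−(-4.910)) = 2^4.910 = 30.0647

30.065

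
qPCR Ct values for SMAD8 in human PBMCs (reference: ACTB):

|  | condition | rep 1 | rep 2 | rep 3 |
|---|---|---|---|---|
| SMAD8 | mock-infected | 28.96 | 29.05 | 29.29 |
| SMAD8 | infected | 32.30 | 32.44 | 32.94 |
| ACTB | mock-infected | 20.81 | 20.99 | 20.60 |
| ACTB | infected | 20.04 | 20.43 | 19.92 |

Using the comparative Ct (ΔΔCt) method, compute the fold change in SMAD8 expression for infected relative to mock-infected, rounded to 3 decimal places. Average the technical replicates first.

0.057

Mean Ct: SMAD8 mock-infected 29.100; SMAD8 infected 32.560; ACTB mock-infected 20.800; ACTB infected 20.130
ΔCt(mock-infected) = 29.100 − 20.800 = 8.300
ΔCt(infected) = 32.560 − 20.130 = 12.430
ΔΔCt = 12.430 − 8.300 = 4.130
Fold change = 2^(−4.130) = 0.0571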